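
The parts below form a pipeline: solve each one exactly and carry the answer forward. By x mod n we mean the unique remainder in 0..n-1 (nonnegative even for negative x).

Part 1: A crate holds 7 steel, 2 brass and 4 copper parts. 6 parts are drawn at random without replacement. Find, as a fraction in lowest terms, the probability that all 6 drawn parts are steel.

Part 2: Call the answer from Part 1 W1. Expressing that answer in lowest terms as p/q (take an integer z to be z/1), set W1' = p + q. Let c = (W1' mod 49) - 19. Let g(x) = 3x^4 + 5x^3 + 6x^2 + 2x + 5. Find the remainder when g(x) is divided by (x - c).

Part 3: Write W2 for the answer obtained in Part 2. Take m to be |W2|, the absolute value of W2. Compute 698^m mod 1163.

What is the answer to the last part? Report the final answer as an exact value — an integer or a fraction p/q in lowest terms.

29

Part 1: total draws C(13,6) = 1716; favorable C(7,6) = 7; P = 7/1716; answer 7/1716
Part 2: W1 = 7/1716; threaded value p + q = 1723; c = -11; remainder = value at the root: 3*(-11)^4 + 5*(-11)^3 + 6*(-11)^2 + 2*(-11)^1 + 5 = (43923) + (-6655) + (726) + (-22) + (5) = 37977; answer 37977
Part 3: W2 = 37977; m = 37977; squarings mod 1163: 698^1=698, 698^2=1070, 698^4=508, 698^8=1041, 698^16=928, 698^32=564, 698^64=597, 698^128=531, 698^256=515, 698^512=61, 698^1024=232, 698^2048=326, 698^4096=443, 698^8192=865, 698^16384=416, 698^32768=932; 698^37977 = 698^1 * 698^8 * 698^16 * 698^64 * 698^1024 * 698^4096 * 698^32768 = 29 (mod 1163); answer 29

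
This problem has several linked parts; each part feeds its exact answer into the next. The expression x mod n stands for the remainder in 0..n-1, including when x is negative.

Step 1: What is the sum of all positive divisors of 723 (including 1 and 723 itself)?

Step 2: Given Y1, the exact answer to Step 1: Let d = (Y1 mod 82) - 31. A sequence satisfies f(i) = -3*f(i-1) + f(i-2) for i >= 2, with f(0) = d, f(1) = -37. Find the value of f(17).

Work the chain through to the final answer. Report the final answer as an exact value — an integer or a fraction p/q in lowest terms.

Step 1: 723 = 3 * 241; sigma = (1 + 3) * (1 + 241) = 4 * 242 = 968; answer 968
Step 2: Y1 = 968; d = 35; f(2) = -3*(-37) + 1*(35) = 146; iterating: f(2)=146, f(3)=-475, f(4)=1571, f(5)=-5188, f(6)=17135, f(7)=-56593, f(8)=186914, f(9)=-617335, f(10)=2038919, f(11)=-6734092, f(12)=22241195, f(13)=-73457677, f(14)=242614226, f(15)=-801300355, f(16)=2646515291, f(17)=-8740846228; answer -8740846228

-8740846228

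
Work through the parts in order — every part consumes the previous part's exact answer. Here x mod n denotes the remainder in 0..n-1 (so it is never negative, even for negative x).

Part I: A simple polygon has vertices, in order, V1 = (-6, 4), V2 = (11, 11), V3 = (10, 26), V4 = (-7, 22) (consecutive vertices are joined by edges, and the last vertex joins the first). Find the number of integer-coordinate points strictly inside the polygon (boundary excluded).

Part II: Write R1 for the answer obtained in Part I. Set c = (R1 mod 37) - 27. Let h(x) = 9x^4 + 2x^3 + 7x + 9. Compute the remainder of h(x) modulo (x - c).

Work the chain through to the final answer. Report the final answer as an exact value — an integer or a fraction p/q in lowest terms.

Part I: cross terms: (-6*11 - 11*4)=-110, (11*26 - 10*11)=176, (10*22 - -7*26)=402, (-7*4 - -6*22)=104; twice the area = |572| = 572; area = 286; boundary points = 1 + 1 + 1 + 1 = 4; strictly interior points = area - boundary/2 + 1 = 285; answer 285
Part II: R1 = 285; c = -1; remainder = value at the root: 9*(-1)^4 + 2*(-1)^3 + 7*(-1)^1 + 9 = (9) + (-2) + (-7) + (9) = 9; answer 9

9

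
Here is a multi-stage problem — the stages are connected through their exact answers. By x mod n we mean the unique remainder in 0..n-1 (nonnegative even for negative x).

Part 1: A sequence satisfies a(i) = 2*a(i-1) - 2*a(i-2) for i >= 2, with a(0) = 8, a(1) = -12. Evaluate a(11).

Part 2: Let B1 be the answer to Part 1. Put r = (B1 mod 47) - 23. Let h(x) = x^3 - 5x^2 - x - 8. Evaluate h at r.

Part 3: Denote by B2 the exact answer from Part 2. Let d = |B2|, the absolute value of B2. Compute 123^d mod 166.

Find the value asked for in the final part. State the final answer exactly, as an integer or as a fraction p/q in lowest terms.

63

Part 1: a(2) = 2*(-12) - 2*(8) = -40; iterating: a(2)=-40, a(3)=-56, a(4)=-32, a(5)=48, a(6)=160, a(7)=224, a(8)=128, a(9)=-192, a(10)=-640, a(11)=-896; answer -896
Part 2: B1 = -896; r = 21; 1*(21)^3 - 5*(21)^2 - 1*(21)^1 - 8 = (9261) + (-2205) + (-21) + (-8) = 7027; answer 7027
Part 3: B2 = 7027; d = 7027; squarings mod 166: 123^1=123, 123^2=23, 123^4=31, 123^8=131, 123^16=63, 123^32=151, 123^64=59, 123^128=161, 123^256=25, 123^512=127, 123^1024=27, 123^2048=65, 123^4096=75; 123^7027 = 123^1 * 123^2 * 123^16 * 123^32 * 123^64 * 123^256 * 123^512 * 123^2048 * 123^4096 = 63 (mod 166); answer 63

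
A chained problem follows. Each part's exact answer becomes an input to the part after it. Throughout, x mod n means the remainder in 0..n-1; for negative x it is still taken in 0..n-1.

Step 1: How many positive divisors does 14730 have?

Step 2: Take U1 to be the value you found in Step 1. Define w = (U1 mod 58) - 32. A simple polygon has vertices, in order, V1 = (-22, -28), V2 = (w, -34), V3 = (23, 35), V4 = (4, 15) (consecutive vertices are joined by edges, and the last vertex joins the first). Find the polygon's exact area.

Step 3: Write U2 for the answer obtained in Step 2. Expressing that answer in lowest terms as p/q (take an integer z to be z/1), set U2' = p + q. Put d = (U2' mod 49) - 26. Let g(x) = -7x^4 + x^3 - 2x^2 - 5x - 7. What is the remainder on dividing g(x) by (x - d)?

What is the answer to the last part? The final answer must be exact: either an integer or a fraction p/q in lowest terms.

Step 1: 14730 = 2 * 3 * 5 * 491; number of divisors = (1+1) * (1+1) * (1+1) * (1+1) = 16; answer 16
Step 2: U1 = 16; w = -16; cross terms: (-22*-34 - -16*-28)=300, (-16*35 - 23*-34)=222, (23*15 - 4*35)=205, (4*-28 - -22*15)=218; twice the area = |945| = 945; area = 945/2; answer 945/2
Step 3: U2 = 945/2; threaded value p + q = 947; d = -10; remainder = value at the root: -7*(-10)^4 + 1*(-10)^3 - 2*(-10)^2 - 5*(-10)^1 - 7 = (-70000) + (-1000) + (-200) + (50) + (-7) = -71157; answer -71157

-71157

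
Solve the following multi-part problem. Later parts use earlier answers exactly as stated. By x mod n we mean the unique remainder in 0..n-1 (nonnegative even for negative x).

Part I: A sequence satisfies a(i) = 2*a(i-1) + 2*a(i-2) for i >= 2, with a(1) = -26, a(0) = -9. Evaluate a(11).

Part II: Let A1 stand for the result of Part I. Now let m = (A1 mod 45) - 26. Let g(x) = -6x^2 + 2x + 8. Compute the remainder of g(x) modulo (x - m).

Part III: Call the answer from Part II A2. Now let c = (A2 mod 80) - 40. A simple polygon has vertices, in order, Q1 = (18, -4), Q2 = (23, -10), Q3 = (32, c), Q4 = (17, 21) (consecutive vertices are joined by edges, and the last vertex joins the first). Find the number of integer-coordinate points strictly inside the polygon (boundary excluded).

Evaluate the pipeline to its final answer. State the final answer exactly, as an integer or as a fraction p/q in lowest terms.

227

Part I: a(2) = 2*(-26) + 2*(-9) = -70; iterating: a(2)=-70, a(3)=-192, a(4)=-524, a(5)=-1432, a(6)=-3912, a(7)=-10688, a(8)=-29200, a(9)=-79776, a(10)=-217952, a(11)=-595456; answer -595456
Part II: A1 = -595456; m = 3; remainder = value at the root: -6*(3)^2 + 2*(3)^1 + 8 = (-54) + (6) + (8) = -40; answer -40
Part III: A2 = -40; c = 0; cross terms: (18*-10 - 23*-4)=-88, (23*0 - 32*-10)=320, (32*21 - 17*0)=672, (17*-4 - 18*21)=-446; twice the area = |458| = 458; area = 229; boundary points = 1 + 1 + 3 + 1 = 6; strictly interior points = area - boundary/2 + 1 = 227; answer 227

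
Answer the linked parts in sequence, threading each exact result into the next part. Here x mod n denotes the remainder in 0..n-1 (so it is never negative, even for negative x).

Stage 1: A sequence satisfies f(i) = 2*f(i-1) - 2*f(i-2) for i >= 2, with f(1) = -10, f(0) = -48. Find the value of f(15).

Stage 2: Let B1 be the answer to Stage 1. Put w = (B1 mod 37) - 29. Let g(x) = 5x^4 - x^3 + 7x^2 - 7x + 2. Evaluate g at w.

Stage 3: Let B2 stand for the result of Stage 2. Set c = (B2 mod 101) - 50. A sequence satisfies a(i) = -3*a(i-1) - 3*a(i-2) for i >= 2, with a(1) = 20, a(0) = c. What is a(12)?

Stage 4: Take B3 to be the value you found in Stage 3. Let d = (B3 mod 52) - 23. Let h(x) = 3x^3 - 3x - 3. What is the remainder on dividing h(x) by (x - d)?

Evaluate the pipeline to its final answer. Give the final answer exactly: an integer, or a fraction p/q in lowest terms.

-633

Stage 1: f(2) = 2*(-10) - 2*(-48) = 76; iterating: f(2)=76, f(3)=172, f(4)=192, f(5)=40, f(6)=-304, f(7)=-688, f(8)=-768, f(9)=-160, f(10)=1216, f(11)=2752, f(12)=3072, f(13)=640, f(14)=-4864, f(15)=-11008; answer -11008
Stage 2: B1 = -11008; w = -11; 5*(-11)^4 - 1*(-11)^3 + 7*(-11)^2 - 7*(-11)^1 + 2 = (73205) + (1331) + (847) + (77) + (2) = 75462; answer 75462
Stage 3: B2 = 75462; c = -35; a(2) = -3*(20) - 3*(-35) = 45; iterating: a(2)=45, a(3)=-195, a(4)=450, a(5)=-765, a(6)=945, a(7)=-540, a(8)=-1215, a(9)=5265, a(10)=-12150, a(11)=20655, a(12)=-25515; answer -25515
Stage 4: B3 = -25515; d = -6; remainder = value at the root: 3*(-6)^3 - 3*(-6)^1 - 3 = (-648) + (18) + (-3) = -633; answer -633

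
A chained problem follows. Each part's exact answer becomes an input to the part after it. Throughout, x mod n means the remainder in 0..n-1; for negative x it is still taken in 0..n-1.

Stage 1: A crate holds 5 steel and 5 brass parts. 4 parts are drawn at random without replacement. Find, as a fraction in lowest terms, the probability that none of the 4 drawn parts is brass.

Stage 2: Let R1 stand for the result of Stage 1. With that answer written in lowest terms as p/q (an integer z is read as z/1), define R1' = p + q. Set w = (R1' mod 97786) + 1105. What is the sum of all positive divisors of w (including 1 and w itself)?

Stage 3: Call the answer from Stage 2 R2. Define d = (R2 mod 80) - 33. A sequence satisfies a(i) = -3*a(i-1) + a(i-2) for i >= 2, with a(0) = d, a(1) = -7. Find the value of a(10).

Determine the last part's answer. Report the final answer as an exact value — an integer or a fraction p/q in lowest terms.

Stage 1: total draws C(10,4) = 210; favorable C(5,4) = 5; P = 1/42; answer 1/42
Stage 2: R1 = 1/42; threaded value p + q = 43; w = 1148; 1148 = 2^2 * 7 * 41; sigma = (1 + 2 + 4) * (1 + 7) * (1 + 41) = 7 * 8 * 42 = 2352; answer 2352
Stage 3: R2 = 2352; d = -1; a(2) = -3*(-7) + 1*(-1) = 20; iterating: a(2)=20, a(3)=-67, a(4)=221, a(5)=-730, a(6)=2411, a(7)=-7963, a(8)=26300, a(9)=-86863, a(10)=286889; answer 286889

286889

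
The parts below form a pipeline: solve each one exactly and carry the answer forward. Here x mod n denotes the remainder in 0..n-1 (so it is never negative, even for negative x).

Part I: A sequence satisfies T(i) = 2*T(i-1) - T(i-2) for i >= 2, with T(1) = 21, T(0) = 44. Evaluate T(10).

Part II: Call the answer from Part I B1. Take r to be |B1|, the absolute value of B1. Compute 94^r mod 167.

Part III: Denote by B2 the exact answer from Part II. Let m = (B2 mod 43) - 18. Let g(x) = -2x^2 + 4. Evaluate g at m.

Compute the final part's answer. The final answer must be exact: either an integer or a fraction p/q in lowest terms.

-196

Part I: T(2) = 2*(21) - 1*(44) = -2; iterating: T(2)=-2, T(3)=-25, T(4)=-48, T(5)=-71, T(6)=-94, T(7)=-117, T(8)=-140, T(9)=-163, T(10)=-186; answer -186
Part II: B1 = -186; r = 186; squarings mod 167: 94^1=94, 94^2=152, 94^4=58, 94^8=24, 94^16=75, 94^32=114, 94^64=137, 94^128=65; 94^186 = 94^2 * 94^8 * 94^16 * 94^32 * 94^128 = 8 (mod 167); answer 8
Part III: B2 = 8; m = -10; -2*(-10)^2 + 4 = (-200) + (4) = -196; answer -196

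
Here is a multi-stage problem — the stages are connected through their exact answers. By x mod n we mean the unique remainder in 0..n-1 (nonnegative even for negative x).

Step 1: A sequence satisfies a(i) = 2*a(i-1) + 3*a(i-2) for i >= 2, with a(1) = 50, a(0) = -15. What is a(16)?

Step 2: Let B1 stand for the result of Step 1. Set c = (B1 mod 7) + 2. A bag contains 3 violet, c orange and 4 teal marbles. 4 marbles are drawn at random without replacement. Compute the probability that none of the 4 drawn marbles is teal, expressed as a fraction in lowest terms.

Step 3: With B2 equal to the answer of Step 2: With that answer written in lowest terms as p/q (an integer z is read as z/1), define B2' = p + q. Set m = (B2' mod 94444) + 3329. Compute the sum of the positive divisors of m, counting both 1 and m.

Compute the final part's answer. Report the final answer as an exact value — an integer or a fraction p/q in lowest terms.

5166

Step 1: a(2) = 2*(50) + 3*(-15) = 55; iterating: a(2)=55, a(3)=260, a(4)=685, a(5)=2150, a(6)=6355, a(7)=19160, a(8)=57385, a(9)=172250, a(10)=516655, a(11)=1550060, a(12)=4650085, a(13)=13950350, a(14)=41850955, a(15)=125552960, a(16)=376658785; answer 376658785
Step 2: B1 = 376658785; c = 8; total draws C(15,4) = 1365; favorable C(11,4) = 330; P = 22/91; answer 22/91
Step 3: B2 = 22/91; threaded value p + q = 113; m = 3442; 3442 = 2 * 1721; sigma = (1 + 2) * (1 + 1721) = 3 * 1722 = 5166; answer 5166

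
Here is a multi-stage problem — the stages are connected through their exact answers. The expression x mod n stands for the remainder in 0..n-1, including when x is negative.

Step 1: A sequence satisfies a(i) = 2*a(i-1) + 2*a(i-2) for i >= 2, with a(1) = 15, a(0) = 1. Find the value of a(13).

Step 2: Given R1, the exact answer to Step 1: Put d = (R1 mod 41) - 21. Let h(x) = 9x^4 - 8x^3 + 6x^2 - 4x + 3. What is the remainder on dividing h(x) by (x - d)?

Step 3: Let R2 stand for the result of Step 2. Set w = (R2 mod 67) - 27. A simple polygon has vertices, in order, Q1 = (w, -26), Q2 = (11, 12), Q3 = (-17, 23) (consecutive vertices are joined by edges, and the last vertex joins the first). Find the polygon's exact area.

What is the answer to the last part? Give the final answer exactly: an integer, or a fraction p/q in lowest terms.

1207/2

Step 1: a(2) = 2*(15) + 2*(1) = 32; iterating: a(2)=32, a(3)=94, a(4)=252, a(5)=692, a(6)=1888, a(7)=5160, a(8)=14096, a(9)=38512, a(10)=105216, a(11)=287456, a(12)=785344, a(13)=2145600; answer 2145600
Step 2: R1 = 2145600; d = 8; remainder = value at the root: 9*(8)^4 - 8*(8)^3 + 6*(8)^2 - 4*(8)^1 + 3 = (36864) + (-4096) + (384) + (-32) + (3) = 33123; answer 33123
Step 3: R2 = 33123; w = -2; cross terms: (-2*12 - 11*-26)=262, (11*23 - -17*12)=457, (-17*-26 - -2*23)=488; twice the area = |1207| = 1207; area = 1207/2; answer 1207/2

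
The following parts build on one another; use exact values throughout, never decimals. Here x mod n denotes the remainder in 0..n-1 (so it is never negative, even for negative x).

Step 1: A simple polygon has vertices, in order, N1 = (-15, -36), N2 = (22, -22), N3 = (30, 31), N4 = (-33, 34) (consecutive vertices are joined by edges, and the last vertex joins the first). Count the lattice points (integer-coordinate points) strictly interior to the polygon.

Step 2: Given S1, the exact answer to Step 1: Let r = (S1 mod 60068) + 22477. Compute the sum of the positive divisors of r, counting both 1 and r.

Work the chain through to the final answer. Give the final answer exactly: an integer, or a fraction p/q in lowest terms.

Step 1: cross terms: (-15*-22 - 22*-36)=1122, (22*31 - 30*-22)=1342, (30*34 - -33*31)=2043, (-33*-36 - -15*34)=1698; twice the area = |6205| = 6205; area = 6205/2; boundary points = 1 + 1 + 3 + 2 = 7; strictly interior points = area - boundary/2 + 1 = 3100; answer 3100
Step 2: S1 = 3100; r = 25577; 25577 is prime, so its only divisors are 1 and 25577; sigma = 1 + 25577 = 25578; answer 25578

25578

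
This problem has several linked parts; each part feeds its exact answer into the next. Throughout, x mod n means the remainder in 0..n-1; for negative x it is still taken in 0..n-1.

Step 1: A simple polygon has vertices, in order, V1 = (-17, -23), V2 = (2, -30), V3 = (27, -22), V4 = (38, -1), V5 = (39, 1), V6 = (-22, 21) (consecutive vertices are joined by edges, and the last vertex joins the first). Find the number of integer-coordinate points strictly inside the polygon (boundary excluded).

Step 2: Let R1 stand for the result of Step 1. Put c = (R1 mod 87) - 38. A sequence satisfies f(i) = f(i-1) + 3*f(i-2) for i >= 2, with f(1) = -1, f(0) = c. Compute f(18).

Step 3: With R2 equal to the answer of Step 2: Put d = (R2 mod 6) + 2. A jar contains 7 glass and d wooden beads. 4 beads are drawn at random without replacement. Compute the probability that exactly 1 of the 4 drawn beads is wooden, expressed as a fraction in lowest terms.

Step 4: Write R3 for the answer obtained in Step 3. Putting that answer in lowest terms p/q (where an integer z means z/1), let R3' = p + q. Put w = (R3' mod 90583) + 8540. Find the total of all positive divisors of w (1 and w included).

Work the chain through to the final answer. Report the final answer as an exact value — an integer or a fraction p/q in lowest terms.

Step 1: cross terms: (-17*-30 - 2*-23)=556, (2*-22 - 27*-30)=766, (27*-1 - 38*-22)=809, (38*1 - 39*-1)=77, (39*21 - -22*1)=841, (-22*-23 - -17*21)=863; twice the area = |3912| = 3912; area = 1956; boundary points = 1 + 1 + 1 + 1 + 1 + 1 = 6; strictly interior points = area - boundary/2 + 1 = 1954; answer 1954
Step 2: R1 = 1954; c = 2; f(2) = 1*(-1) + 3*(2) = 5; iterating: f(2)=5, f(3)=2, f(4)=17, f(5)=23, f(6)=74, f(7)=143, f(8)=365, f(9)=794, f(10)=1889, f(11)=4271, f(12)=9938, f(13)=22751, f(14)=52565, f(15)=120818, f(16)=278513, f(17)=640967, f(18)=1476506; answer 1476506
Step 3: R2 = 1476506; d = 4; total draws C(11,4) = 330; favorable C(4,1)*C(7,3) = 140; P = 14/33; answer 14/33
Step 4: R3 = 14/33; threaded value p + q = 47; w = 8587; 8587 = 31 * 277; sigma = (1 + 31) * (1 + 277) = 32 * 278 = 8896; answer 8896

8896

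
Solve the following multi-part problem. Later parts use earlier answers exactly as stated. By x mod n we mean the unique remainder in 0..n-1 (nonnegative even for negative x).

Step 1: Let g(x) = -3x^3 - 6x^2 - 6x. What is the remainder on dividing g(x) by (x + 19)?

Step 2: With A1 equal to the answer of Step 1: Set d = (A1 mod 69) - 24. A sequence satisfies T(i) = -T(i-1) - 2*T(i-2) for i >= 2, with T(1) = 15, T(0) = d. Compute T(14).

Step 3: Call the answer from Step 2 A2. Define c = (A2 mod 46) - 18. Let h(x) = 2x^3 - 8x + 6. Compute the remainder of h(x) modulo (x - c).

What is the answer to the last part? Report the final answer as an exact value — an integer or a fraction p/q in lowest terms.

-6624

Step 1: remainder = value at the root: -3*(-19)^3 - 6*(-19)^2 - 6*(-19)^1 = (20577) + (-2166) + (114) = 18525; answer 18525
Step 2: A1 = 18525; d = 9; T(2) = -1*(15) - 2*(9) = -33; iterating: T(2)=-33, T(3)=3, T(4)=63, T(5)=-69, T(6)=-57, T(7)=195, T(8)=-81, T(9)=-309, T(10)=471, T(11)=147, T(12)=-1089, T(13)=795, T(14)=1383; answer 1383
Step 3: A2 = 1383; c = -15; remainder = value at the root: 2*(-15)^3 - 8*(-15)^1 + 6 = (-6750) + (120) + (6) = -6624; answer -6624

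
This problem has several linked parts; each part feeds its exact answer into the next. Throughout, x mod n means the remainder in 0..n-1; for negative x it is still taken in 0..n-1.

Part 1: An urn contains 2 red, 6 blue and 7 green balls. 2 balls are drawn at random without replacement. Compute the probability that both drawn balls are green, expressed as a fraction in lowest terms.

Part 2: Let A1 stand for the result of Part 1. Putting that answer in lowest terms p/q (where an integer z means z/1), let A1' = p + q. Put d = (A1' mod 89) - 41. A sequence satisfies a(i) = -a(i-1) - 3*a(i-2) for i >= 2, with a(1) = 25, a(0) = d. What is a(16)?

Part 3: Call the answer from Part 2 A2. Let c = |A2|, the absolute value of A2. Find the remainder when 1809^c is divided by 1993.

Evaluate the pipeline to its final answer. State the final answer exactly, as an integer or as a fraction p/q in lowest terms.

Part 1: total draws C(15,2) = 105; favorable C(7,2) = 21; P = 1/5; answer 1/5
Part 2: A1 = 1/5; threaded value p + q = 6; d = -35; a(2) = -1*(25) - 3*(-35) = 80; iterating: a(2)=80, a(3)=-155, a(4)=-85, a(5)=550, a(6)=-295, a(7)=-1355, a(8)=2240, a(9)=1825, a(10)=-8545, a(11)=3070, a(12)=22565, a(13)=-31775, a(14)=-35920, a(15)=131245, a(16)=-23485; answer -23485
Part 3: A2 = -23485; c = 23485; squarings mod 1993: 1809^1=1809, 1809^2=1968, 1809^4=625, 1809^8=1990, 1809^16=9, 1809^32=81, 1809^64=582, 1809^128=1907, 1809^256=1417, 1809^512=938, 1809^1024=931, 1809^2048=1799, 1809^4096=1762, 1809^8192=1543, 1809^16384=1207; 1809^23485 = 1809^1 * 1809^4 * 1809^8 * 1809^16 * 1809^32 * 1809^128 * 1809^256 * 1809^512 * 1809^2048 * 1809^4096 * 1809^16384 = 1344 (mod 1993); answer 1344

1344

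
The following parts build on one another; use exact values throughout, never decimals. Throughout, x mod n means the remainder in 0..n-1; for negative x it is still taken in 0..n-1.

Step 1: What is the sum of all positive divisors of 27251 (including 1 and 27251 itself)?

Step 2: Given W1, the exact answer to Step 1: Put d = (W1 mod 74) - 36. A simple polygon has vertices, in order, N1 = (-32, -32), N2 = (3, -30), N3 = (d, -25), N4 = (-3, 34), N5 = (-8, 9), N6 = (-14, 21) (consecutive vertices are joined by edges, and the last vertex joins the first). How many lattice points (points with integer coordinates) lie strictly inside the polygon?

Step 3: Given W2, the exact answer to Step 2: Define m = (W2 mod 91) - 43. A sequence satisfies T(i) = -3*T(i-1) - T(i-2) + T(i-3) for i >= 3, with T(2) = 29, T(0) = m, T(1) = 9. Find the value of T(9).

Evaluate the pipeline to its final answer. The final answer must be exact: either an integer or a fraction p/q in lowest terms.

Step 1: 27251 = 7 * 17 * 229; sigma = (1 + 7) * (1 + 17) * (1 + 229) = 8 * 18 * 230 = 33120; answer 33120
Step 2: W1 = 33120; d = 6; cross terms: (-32*-30 - 3*-32)=1056, (3*-25 - 6*-30)=105, (6*34 - -3*-25)=129, (-3*9 - -8*34)=245, (-8*21 - -14*9)=-42, (-14*-32 - -32*21)=1120; twice the area = |2613| = 2613; area = 2613/2; boundary points = 1 + 1 + 1 + 5 + 6 + 1 = 15; strictly interior points = area - boundary/2 + 1 = 1300; answer 1300
Step 3: W2 = 1300; m = -17; T(3) = -3*(29) - 1*(9) + 1*(-17) = -113; iterating: T(3)=-113, T(4)=319, T(5)=-815, T(6)=2013, T(7)=-4905, T(8)=11887, T(9)=-28743; answer -28743

-28743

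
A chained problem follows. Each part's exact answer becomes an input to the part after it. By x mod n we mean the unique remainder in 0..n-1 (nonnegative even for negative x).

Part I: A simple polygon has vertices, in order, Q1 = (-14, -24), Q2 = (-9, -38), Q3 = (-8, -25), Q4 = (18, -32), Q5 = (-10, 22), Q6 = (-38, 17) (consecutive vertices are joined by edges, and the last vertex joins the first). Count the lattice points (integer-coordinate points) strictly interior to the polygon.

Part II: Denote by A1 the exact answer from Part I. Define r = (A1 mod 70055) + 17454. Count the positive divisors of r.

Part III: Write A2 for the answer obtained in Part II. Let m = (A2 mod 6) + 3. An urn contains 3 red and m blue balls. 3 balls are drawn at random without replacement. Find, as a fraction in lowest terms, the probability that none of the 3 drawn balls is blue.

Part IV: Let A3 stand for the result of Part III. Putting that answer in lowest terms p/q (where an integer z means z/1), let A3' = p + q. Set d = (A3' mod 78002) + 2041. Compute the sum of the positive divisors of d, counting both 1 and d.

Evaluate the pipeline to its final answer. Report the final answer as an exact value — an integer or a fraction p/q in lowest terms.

3150

Part I: cross terms: (-14*-38 - -9*-24)=316, (-9*-25 - -8*-38)=-79, (-8*-32 - 18*-25)=706, (18*22 - -10*-32)=76, (-10*17 - -38*22)=666, (-38*-24 - -14*17)=1150; twice the area = |2835| = 2835; area = 2835/2; boundary points = 1 + 1 + 1 + 2 + 1 + 1 = 7; strictly interior points = area - boundary/2 + 1 = 1415; answer 1415
Part II: A1 = 1415; r = 18869; 18869 is prime, so its only divisors are 1 and 18869; count = 2; answer 2
Part III: A2 = 2; m = 5; total draws C(8,3) = 56; favorable C(3,3) = 1; P = 1/56; answer 1/56
Part IV: A3 = 1/56; threaded value p + q = 57; d = 2098; 2098 = 2 * 1049; sigma = (1 + 2) * (1 + 1049) = 3 * 1050 = 3150; answer 3150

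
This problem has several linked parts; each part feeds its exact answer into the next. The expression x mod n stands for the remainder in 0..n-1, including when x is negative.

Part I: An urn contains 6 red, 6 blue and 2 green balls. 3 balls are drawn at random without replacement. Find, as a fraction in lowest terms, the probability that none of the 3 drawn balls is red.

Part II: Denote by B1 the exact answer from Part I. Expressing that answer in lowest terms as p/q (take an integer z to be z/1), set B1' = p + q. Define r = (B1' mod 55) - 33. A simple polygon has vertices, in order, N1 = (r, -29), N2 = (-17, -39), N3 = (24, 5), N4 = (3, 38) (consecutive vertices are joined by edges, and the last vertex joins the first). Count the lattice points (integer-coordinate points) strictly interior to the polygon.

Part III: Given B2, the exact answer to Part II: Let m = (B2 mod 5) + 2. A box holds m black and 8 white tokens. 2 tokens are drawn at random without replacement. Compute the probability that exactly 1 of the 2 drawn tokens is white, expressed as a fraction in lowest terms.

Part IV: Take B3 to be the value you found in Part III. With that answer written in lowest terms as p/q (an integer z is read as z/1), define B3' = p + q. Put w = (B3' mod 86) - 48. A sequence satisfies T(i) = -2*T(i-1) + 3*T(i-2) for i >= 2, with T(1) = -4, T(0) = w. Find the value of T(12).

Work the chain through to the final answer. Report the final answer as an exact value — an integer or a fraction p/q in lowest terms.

Part I: total draws C(14,3) = 364; favorable C(8,3) = 56; P = 2/13; answer 2/13
Part II: B1 = 2/13; threaded value p + q = 15; r = -18; cross terms: (-18*-39 - -17*-29)=209, (-17*5 - 24*-39)=851, (24*38 - 3*5)=897, (3*-29 - -18*38)=597; twice the area = |2554| = 2554; area = 1277; boundary points = 1 + 1 + 3 + 1 = 6; strictly interior points = area - boundary/2 + 1 = 1275; answer 1275
Part III: B2 = 1275; m = 2; total draws C(10,2) = 45; favorable C(8,1)*C(2,1) = 16; P = 16/45; answer 16/45
Part IV: B3 = 16/45; threaded value p + q = 61; w = 13; T(2) = -2*(-4) + 3*(13) = 47; iterating: T(2)=47, T(3)=-106, T(4)=353, T(5)=-1024, T(6)=3107, T(7)=-9286, T(8)=27893, T(9)=-83644, T(10)=250967, T(11)=-752866, T(12)=2258633; answer 2258633

2258633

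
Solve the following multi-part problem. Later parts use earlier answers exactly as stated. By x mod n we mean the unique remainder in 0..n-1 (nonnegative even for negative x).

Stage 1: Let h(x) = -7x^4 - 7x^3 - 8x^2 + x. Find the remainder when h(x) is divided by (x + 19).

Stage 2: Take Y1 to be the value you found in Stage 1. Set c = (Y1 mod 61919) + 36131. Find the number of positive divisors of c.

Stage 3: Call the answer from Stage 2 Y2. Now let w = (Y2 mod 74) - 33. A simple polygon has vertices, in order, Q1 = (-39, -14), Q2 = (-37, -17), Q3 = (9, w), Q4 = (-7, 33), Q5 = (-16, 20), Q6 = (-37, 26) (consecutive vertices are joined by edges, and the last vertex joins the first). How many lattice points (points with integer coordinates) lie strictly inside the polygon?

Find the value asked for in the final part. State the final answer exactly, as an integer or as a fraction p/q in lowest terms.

1819

Stage 1: remainder = value at the root: -7*(-19)^4 - 7*(-19)^3 - 8*(-19)^2 + 1*(-19)^1 = (-912247) + (48013) + (-2888) + (-19) = -867141; answer -867141
Stage 2: Y1 = -867141; c = 97775; 97775 = 5^2 * 3911; number of divisors = (2+1) * (1+1) = 6; answer 6
Stage 3: Y2 = 6; w = -27; cross terms: (-39*-17 - -37*-14)=145, (-37*-27 - 9*-17)=1152, (9*33 - -7*-27)=108, (-7*20 - -16*33)=388, (-16*26 - -37*20)=324, (-37*-14 - -39*26)=1532; twice the area = |3649| = 3649; area = 3649/2; boundary points = 1 + 2 + 4 + 1 + 3 + 2 = 13; strictly interior points = area - boundary/2 + 1 = 1819; answer 1819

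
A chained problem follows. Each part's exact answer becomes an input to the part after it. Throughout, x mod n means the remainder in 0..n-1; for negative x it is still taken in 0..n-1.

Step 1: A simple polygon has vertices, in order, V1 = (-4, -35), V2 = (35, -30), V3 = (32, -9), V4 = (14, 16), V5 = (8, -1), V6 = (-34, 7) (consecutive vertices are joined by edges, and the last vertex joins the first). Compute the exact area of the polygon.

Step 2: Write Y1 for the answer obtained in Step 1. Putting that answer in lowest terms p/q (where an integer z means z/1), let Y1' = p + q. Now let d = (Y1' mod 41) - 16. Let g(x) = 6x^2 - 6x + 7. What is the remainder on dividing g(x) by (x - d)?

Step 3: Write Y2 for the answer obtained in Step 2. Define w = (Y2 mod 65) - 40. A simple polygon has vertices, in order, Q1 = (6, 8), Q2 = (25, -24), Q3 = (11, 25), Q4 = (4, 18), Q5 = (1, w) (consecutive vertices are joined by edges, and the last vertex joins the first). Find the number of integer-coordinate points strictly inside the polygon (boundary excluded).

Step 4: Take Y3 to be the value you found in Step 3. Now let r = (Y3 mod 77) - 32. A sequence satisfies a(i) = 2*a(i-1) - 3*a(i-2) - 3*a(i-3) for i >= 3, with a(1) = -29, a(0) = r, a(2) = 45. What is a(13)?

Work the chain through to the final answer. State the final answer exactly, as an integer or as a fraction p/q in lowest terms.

-162057

Step 1: cross terms: (-4*-30 - 35*-35)=1345, (35*-9 - 32*-30)=645, (32*16 - 14*-9)=638, (14*-1 - 8*16)=-142, (8*7 - -34*-1)=22, (-34*-35 - -4*7)=1218; twice the area = |3726| = 3726; area = 1863; answer 1863
Step 2: Y1 = 1863; threaded value p + q = 1864; d = 3; remainder = value at the root: 6*(3)^2 - 6*(3)^1 + 7 = (54) + (-18) + (7) = 43; answer 43
Step 3: Y2 = 43; w = 3; cross terms: (6*-24 - 25*8)=-344, (25*25 - 11*-24)=889, (11*18 - 4*25)=98, (4*3 - 1*18)=-6, (1*8 - 6*3)=-10; twice the area = |627| = 627; area = 627/2; boundary points = 1 + 7 + 7 + 3 + 5 = 23; strictly interior points = area - boundary/2 + 1 = 303; answer 303
Step 4: Y3 = 303; r = 40; a(3) = 2*(45) - 3*(-29) - 3*(40) = 57; iterating: a(3)=57, a(4)=66, a(5)=-174, a(6)=-717, a(7)=-1110, a(8)=453, a(9)=6387, a(10)=14745, a(11)=8970, a(12)=-45456, a(13)=-162057; answer -162057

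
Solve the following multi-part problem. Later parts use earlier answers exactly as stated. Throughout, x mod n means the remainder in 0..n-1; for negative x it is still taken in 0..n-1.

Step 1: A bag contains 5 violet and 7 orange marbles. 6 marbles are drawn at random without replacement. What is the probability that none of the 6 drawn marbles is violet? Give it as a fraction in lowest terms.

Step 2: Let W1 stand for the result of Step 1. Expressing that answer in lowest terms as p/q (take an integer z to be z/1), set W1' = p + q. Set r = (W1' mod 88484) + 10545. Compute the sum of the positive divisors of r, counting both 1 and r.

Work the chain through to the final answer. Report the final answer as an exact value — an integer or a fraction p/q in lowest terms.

16920

Step 1: total draws C(12,6) = 924; favorable C(7,6) = 7; P = 1/132; answer 1/132
Step 2: W1 = 1/132; threaded value p + q = 133; r = 10678; 10678 = 2 * 19 * 281; sigma = (1 + 2) * (1 + 19) * (1 + 281) = 3 * 20 * 282 = 16920; answer 16920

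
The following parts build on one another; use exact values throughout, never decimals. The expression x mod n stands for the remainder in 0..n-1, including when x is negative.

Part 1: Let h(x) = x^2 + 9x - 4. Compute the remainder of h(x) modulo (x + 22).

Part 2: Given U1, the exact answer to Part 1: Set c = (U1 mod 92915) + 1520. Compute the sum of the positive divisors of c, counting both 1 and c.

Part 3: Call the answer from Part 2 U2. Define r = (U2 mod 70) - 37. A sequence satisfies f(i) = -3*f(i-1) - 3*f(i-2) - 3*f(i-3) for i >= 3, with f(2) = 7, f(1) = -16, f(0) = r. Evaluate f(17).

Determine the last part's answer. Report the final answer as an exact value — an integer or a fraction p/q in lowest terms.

Part 1: remainder = value at the root: 1*(-22)^2 + 9*(-22)^1 - 4 = (484) + (-198) + (-4) = 282; answer 282
Part 2: U1 = 282; c = 1802; 1802 = 2 * 17 * 53; sigma = (1 + 2) * (1 + 17) * (1 + 53) = 3 * 18 * 54 = 2916; answer 2916
Part 3: U2 = 2916; r = 9; f(3) = -3*(7) - 3*(-16) - 3*(9) = 0; iterating: f(3)=0, f(4)=27, f(5)=-102, f(6)=225, f(7)=-450, f(8)=981, f(9)=-2268, f(10)=5211, f(11)=-11772, f(12)=26487, f(13)=-59778, f(14)=135189, f(15)=-305694, f(16)=690849, f(17)=-1561032; answer -1561032

-1561032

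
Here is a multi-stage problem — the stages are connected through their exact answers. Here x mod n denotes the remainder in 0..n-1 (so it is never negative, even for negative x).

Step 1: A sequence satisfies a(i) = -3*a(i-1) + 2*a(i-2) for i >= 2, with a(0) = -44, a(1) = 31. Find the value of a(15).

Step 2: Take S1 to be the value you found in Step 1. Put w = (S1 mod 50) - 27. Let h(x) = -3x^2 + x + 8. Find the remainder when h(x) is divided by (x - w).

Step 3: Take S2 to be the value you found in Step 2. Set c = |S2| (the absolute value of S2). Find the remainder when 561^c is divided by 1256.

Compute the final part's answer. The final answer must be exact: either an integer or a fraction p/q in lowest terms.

Step 1: a(2) = -3*(31) + 2*(-44) = -181; iterating: a(2)=-181, a(3)=605, a(4)=-2177, a(5)=7741, a(6)=-27577, a(7)=98213, a(8)=-349793, a(9)=1245805, a(10)=-4437001, a(11)=15802613, a(12)=-56281841, a(13)=200450749, a(14)=-713915929, a(15)=2542649285; answer 2542649285
Step 2: S1 = 2542649285; w = 8; remainder = value at the root: -3*(8)^2 + 1*(8)^1 + 8 = (-192) + (8) + (8) = -176; answer -176
Step 3: S2 = -176; c = 176; squarings mod 1256: 561^1=561, 561^2=721, 561^4=1113, 561^8=353, 561^16=265, 561^32=1145, 561^64=1017, 561^128=601; 561^176 = 561^16 * 561^32 * 561^128 = 1041 (mod 1256); answer 1041

1041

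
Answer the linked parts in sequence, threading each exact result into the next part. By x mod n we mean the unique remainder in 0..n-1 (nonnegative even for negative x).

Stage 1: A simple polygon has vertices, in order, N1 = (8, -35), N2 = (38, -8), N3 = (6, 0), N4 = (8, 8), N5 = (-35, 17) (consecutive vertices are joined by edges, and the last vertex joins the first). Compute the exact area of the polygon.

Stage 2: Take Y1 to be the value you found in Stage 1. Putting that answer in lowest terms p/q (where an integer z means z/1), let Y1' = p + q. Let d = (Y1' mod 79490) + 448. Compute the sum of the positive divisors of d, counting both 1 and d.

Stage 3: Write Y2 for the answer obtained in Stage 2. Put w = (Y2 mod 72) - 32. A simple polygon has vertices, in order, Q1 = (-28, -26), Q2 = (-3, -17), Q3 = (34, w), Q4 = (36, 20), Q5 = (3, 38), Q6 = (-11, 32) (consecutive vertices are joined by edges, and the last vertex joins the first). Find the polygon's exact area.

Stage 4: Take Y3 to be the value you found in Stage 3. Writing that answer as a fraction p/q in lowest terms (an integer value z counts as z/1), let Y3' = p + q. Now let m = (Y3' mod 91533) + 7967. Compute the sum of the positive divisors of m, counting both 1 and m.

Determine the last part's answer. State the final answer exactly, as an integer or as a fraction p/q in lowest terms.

16896

Stage 1: cross terms: (8*-8 - 38*-35)=1266, (38*0 - 6*-8)=48, (6*8 - 8*0)=48, (8*17 - -35*8)=416, (-35*-35 - 8*17)=1089; twice the area = |2867| = 2867; area = 2867/2; answer 2867/2
Stage 2: Y1 = 2867/2; threaded value p + q = 2869; d = 3317; 3317 = 31 * 107; sigma = (1 + 31) * (1 + 107) = 32 * 108 = 3456; answer 3456
Stage 3: Y2 = 3456; w = -32; cross terms: (-28*-17 - -3*-26)=398, (-3*-32 - 34*-17)=674, (34*20 - 36*-32)=1832, (36*38 - 3*20)=1308, (3*32 - -11*38)=514, (-11*-26 - -28*32)=1182; twice the area = |5908| = 5908; area = 2954; answer 2954
Stage 4: Y3 = 2954; threaded value p + q = 2955; m = 10922; 10922 = 2 * 43 * 127; sigma = (1 + 2) * (1 + 43) * (1 + 127) = 3 * 44 * 128 = 16896; answer 16896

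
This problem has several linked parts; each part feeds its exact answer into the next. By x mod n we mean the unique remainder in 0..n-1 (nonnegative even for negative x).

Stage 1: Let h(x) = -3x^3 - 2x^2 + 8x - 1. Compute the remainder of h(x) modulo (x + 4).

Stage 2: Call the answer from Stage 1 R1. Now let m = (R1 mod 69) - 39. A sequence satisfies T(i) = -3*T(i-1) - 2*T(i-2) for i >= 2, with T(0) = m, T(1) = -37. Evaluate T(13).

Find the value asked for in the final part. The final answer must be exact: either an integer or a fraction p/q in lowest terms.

Stage 1: remainder = value at the root: -3*(-4)^3 - 2*(-4)^2 + 8*(-4)^1 - 1 = (192) + (-32) + (-32) + (-1) = 127; answer 127
Stage 2: R1 = 127; m = 19; T(2) = -3*(-37) - 2*(19) = 73; iterating: T(2)=73, T(3)=-145, T(4)=289, T(5)=-577, T(6)=1153, T(7)=-2305, T(8)=4609, T(9)=-9217, T(10)=18433, T(11)=-36865, T(12)=73729, T(13)=-147457; answer -147457

-147457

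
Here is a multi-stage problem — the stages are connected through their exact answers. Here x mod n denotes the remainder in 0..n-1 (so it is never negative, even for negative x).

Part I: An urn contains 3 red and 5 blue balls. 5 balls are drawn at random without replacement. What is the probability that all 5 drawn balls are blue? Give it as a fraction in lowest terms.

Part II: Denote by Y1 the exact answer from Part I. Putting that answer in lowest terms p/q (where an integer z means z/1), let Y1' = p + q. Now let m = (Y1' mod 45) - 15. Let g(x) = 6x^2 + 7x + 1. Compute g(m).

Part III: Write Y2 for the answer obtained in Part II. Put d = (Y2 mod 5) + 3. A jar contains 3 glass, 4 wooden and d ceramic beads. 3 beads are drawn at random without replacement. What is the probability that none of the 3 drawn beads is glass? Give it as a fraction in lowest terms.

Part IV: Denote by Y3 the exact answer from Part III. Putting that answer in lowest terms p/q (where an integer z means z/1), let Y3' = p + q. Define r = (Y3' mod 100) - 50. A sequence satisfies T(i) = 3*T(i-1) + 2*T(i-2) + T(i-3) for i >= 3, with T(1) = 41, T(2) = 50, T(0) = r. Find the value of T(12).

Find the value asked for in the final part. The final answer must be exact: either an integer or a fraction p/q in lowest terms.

Part I: total draws C(8,5) = 56; favorable C(5,5) = 1; P = 1/56; answer 1/56
Part II: Y1 = 1/56; threaded value p + q = 57; m = -3; 6*(-3)^2 + 7*(-3)^1 + 1 = (54) + (-21) + (1) = 34; answer 34
Part III: Y2 = 34; d = 7; total draws C(14,3) = 364; favorable C(11,3) = 165; P = 165/364; answer 165/364
Part IV: Y3 = 165/364; threaded value p + q = 529; r = -21; T(3) = 3*(50) + 2*(41) + 1*(-21) = 211; iterating: T(3)=211, T(4)=774, T(5)=2794, T(6)=10141, T(7)=36785, T(8)=133431, T(9)=484004, T(10)=1755659, T(11)=6368416, T(12)=23100570; answer 23100570

23100570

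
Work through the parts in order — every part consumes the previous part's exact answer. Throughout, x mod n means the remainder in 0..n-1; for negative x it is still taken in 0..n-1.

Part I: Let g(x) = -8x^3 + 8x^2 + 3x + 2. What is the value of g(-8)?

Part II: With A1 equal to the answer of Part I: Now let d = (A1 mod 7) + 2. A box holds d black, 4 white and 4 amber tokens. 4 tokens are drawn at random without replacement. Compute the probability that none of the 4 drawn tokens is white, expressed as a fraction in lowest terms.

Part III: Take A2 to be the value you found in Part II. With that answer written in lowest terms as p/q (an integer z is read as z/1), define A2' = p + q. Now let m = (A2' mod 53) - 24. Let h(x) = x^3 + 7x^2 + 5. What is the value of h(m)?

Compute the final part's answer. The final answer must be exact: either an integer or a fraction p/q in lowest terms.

53

Part I: -8*(-8)^3 + 8*(-8)^2 + 3*(-8)^1 + 2 = (4096) + (512) + (-24) + (2) = 4586; answer 4586
Part II: A1 = 4586; d = 3; total draws C(11,4) = 330; favorable C(7,4) = 35; P = 7/66; answer 7/66
Part III: A2 = 7/66; threaded value p + q = 73; m = -4; 1*(-4)^3 + 7*(-4)^2 + 5 = (-64) + (112) + (5) = 53; answer 53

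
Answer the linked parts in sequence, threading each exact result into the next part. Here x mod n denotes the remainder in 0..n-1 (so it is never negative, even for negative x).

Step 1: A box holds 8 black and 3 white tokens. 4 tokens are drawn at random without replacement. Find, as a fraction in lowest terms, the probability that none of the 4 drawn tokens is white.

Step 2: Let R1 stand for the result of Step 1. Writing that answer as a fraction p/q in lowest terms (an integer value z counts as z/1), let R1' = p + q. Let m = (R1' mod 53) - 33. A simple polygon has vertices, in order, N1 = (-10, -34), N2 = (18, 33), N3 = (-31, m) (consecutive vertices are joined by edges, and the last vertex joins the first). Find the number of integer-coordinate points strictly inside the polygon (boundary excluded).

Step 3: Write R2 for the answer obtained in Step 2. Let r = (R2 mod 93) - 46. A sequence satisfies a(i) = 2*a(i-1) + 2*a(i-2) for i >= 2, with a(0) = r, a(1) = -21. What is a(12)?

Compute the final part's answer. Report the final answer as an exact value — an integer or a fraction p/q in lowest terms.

Step 1: total draws C(11,4) = 330; favorable C(8,4) = 70; P = 7/33; answer 7/33
Step 2: R1 = 7/33; threaded value p + q = 40; m = 7; cross terms: (-10*33 - 18*-34)=282, (18*7 - -31*33)=1149, (-31*-34 - -10*7)=1124; twice the area = |2555| = 2555; area = 2555/2; boundary points = 1 + 1 + 1 = 3; strictly interior points = area - boundary/2 + 1 = 1277; answer 1277
Step 3: R2 = 1277; r = 22; a(2) = 2*(-21) + 2*(22) = 2; iterating: a(2)=2, a(3)=-38, a(4)=-72, a(5)=-220, a(6)=-584, a(7)=-1608, a(8)=-4384, a(9)=-11984, a(10)=-32736, a(11)=-89440, a(12)=-244352; answer -244352

-244352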